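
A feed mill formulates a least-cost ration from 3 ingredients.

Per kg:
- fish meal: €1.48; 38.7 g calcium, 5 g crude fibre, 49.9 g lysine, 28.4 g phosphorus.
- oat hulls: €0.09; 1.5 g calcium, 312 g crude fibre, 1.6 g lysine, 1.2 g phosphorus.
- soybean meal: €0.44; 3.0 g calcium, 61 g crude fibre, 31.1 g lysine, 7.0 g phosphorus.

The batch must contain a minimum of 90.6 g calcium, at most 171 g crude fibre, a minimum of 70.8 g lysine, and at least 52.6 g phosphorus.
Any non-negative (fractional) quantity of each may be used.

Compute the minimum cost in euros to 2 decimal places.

This is a linear program. Let x1 = kg of fish meal, x2 = kg of oat hulls, x3 = kg of soybean meal.
min 1.48x1 + 0.09x2 + 0.44x3 subject to:
  38.7x1 + 1.5x2 + 3x3 ≥ 90.6   (calcium)
  5x1 + 312x2 + 61x3 ≤ 171   (crude fibre)
  49.9x1 + 1.6x2 + 31.1x3 ≥ 70.8   (lysine)
  28.4x1 + 1.2x2 + 7x3 ≥ 52.6   (phosphorus)
  x1, x2, x3 ≥ 0.
The cheapest feasible vertex uses only fish meal; oat hulls, soybean meal are not used. There the calcium constraint is tight.
Optimal quantities: fish meal = 2.341 kg.
Hence cost = 1.48·2.341 = €3.4647.

€3.46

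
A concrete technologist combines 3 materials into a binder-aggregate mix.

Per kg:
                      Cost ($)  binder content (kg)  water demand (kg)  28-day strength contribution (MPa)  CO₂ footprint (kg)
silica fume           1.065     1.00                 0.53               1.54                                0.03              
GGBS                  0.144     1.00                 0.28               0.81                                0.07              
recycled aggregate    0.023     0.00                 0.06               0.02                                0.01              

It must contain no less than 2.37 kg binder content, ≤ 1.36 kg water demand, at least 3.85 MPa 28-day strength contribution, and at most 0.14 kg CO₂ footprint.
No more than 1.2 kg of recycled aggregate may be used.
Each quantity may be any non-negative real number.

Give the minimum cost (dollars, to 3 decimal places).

Let x1 = kg of silica fume, x2 = kg of GGBS, x3 = kg of recycled aggregate.
Minimise 1.065x1 + 0.144x2 + 0.023x3 s.t.:
  1x1 + 1x2 ≥ 2.37   (binder content)
  0.53x1 + 0.28x2 + 0.06x3 ≤ 1.36   (water demand)
  1.54x1 + 0.81x2 + 0.02x3 ≥ 3.85   (28-day strength contribution)
  0.03x1 + 0.07x2 + 0.01x3 ≤ 0.14   (CO₂ footprint)
  x3 ≤ 1.2
  x1, x2, x3 ≥ 0.
The optimal basis is {silica fume, GGBS}; recycled aggregate drops out. There the 28-day strength contribution and CO₂ footprint constraints are tight.
So silica fume = 1.8695 kg, GGBS = 1.1988 kg.
Cost = 1.065·1.8695 + 0.144·1.1988 = 2.16364.

$2.164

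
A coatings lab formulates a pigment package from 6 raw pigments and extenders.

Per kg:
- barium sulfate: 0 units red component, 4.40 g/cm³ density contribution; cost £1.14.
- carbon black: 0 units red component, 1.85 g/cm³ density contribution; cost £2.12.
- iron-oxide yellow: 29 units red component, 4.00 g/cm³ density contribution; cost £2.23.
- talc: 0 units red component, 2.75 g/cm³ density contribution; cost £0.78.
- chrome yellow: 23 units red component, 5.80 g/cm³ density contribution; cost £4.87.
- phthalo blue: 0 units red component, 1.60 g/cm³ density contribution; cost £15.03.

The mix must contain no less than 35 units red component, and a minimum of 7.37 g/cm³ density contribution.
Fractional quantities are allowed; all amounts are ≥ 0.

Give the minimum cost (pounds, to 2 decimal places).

£3.35

Treat it as an LP. Let x1 = kg of barium sulfate, x2 = kg of carbon black, x3 = kg of iron-oxide yellow, x4 = kg of talc, x5 = kg of chrome yellow, x6 = kg of phthalo blue.
min 1.14x1 + 2.12x2 + 2.23x3 + 0.78x4 + 4.87x5 + 15.03x6 subject to:
  29x3 + 23x5 ≥ 35   (red component)
  4.4x1 + 1.85x2 + 4x3 + 2.75x4 + 5.8x5 + 1.6x6 ≥ 7.37   (density contribution)
  x1, x2, x3, x4, x5, x6 ≥ 0.
The minimum-cost mix takes nothing from carbon black, talc, chrome yellow, phthalo blue — only barium sulfate, iron-oxide yellow. There the red component and density contribution constraints are tight.
Solving gives x1 = 0.5778, x3 = 1.207.
Objective = 1.14·0.5778 + 2.23·1.207 = 3.3503.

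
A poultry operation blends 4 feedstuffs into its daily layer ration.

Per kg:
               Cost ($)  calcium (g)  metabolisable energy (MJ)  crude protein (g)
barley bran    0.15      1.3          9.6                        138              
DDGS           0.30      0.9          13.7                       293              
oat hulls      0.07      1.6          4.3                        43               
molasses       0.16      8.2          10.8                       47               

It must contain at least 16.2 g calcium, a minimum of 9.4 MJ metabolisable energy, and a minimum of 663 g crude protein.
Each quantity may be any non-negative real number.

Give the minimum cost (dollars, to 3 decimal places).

$0.860

Set it up as a linear program. Let x1 = kg of barley bran, x2 = kg of DDGS, x3 = kg of oat hulls, x4 = kg of molasses.
Minimise 0.15x1 + 0.3x2 + 0.07x3 + 0.16x4 subject to:
  1.3x1 + 0.9x2 + 1.6x3 + 8.2x4 ≥ 16.2   (calcium)
  9.6x1 + 13.7x2 + 4.3x3 + 10.8x4 ≥ 9.4   (metabolisable energy)
  138x1 + 293x2 + 43x3 + 47x4 ≥ 663   (crude protein)
  x1, x2, x3, x4 ≥ 0.
The optimal basis is {barley bran, molasses}; DDGS, oat hulls drop out. Binding constraints: calcium and crude protein.
That vertex is x1 = 4.367, x4 = 1.283.
Hence cost = 0.15·4.367 + 0.16·1.283 = $0.86033.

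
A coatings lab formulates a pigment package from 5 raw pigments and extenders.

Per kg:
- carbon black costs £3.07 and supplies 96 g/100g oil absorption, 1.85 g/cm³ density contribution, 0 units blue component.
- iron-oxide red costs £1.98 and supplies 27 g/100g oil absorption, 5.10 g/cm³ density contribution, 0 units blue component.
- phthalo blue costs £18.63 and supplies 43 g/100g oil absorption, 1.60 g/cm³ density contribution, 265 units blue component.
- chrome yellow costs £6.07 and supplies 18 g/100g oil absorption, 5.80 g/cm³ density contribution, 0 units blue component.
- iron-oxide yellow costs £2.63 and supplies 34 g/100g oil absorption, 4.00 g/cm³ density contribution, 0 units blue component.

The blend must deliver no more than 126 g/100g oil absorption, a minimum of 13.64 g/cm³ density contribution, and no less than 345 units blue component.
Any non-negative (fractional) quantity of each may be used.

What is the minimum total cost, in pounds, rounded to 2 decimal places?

£28.74

Let x1 = kg of carbon black, x2 = kg of iron-oxide red, x3 = kg of phthalo blue, x4 = kg of chrome yellow, x5 = kg of iron-oxide yellow.
Minimize 3.07x1 + 1.98x2 + 18.63x3 + 6.07x4 + 2.63x5 subject to:
  96x1 + 27x2 + 43x3 + 18x4 + 34x5 ≤ 126   (oil absorption)
  1.85x1 + 5.1x2 + 1.6x3 + 5.8x4 + 4x5 ≥ 13.64   (density contribution)
  265x3 ≥ 345   (blue component)
  x1, x2, x3, x4, x5 ≥ 0.
The minimum-cost mix takes nothing from carbon black, chrome yellow, iron-oxide yellow — only iron-oxide red, phthalo blue. The density contribution and blue component requirements are met with equality.
That vertex is x2 = 2.266, x3 = 1.302.
Total cost: 1.98·2.266 + 18.63·1.302 = 28.7429.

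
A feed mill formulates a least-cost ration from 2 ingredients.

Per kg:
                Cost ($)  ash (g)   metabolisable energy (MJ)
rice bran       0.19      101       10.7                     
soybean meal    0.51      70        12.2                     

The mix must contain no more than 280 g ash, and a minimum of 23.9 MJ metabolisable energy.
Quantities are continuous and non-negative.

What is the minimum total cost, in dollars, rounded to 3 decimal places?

$0.424

Treat it as an LP. Let x1 = kg of rice bran, x2 = kg of soybean meal.
Minimise 0.19x1 + 0.51x2 with:
  101x1 + 70x2 ≤ 280   (ash)
  10.7x1 + 12.2x2 ≥ 23.9   (metabolisable energy)
  x1, x2 ≥ 0.
The optimal basis is {rice bran}; soybean meal drops out. There the metabolisable energy constraint is tight.
Solving gives x1 = 2.234.
Objective = 0.19·2.234 = 0.42446.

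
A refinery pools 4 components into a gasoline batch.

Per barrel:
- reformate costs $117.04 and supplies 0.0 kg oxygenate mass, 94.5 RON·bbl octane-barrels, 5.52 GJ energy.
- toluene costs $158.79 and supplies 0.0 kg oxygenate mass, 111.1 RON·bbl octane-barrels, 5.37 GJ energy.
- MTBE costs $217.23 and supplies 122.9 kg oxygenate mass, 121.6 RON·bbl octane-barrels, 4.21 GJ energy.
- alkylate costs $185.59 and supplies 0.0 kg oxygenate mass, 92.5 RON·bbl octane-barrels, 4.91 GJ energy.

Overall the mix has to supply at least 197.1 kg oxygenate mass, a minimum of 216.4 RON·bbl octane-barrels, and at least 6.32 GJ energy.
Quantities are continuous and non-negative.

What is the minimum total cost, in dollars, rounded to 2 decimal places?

$374.87

This is a linear program. Let x1 = barrels of reformate, x2 = barrels of toluene, x3 = barrels of MTBE, x4 = barrels of alkylate.
Minimize 117.04x1 + 158.79x2 + 217.23x3 + 185.59x4 with:
  122.9x3 ≥ 197.1   (oxygenate mass)
  94.5x1 + 111.1x2 + 121.6x3 + 92.5x4 ≥ 216.4   (octane-barrels)
  5.52x1 + 5.37x2 + 4.21x3 + 4.91x4 ≥ 6.32   (energy)
  x1, x2, x3, x4 ≥ 0.
The optimal basis is {reformate, MTBE}; toluene, alkylate drop out. Binding constraints: oxygenate mass and octane-barrels.
Optimal quantities: reformate = 0.226295 barrels, MTBE = 1.60374 barrels.
Objective = 117.04·0.226295 + 217.23·1.60374 = 374.8660.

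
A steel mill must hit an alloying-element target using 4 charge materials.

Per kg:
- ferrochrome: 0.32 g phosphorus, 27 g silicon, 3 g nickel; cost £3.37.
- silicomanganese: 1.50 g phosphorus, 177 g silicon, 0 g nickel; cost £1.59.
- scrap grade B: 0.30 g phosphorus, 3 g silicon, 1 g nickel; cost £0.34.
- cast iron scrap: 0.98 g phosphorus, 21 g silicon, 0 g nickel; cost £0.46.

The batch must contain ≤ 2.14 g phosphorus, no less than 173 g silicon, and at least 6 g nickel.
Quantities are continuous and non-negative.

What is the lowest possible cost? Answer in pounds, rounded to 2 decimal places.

£6.34

Let x1 = kg of ferrochrome, x2 = kg of silicomanganese, x3 = kg of scrap grade B, x4 = kg of cast iron scrap.
Minimise 3.37x1 + 1.59x2 + 0.34x3 + 0.46x4 subject to:
  0.32x1 + 1.5x2 + 0.3x3 + 0.98x4 ≤ 2.14   (phosphorus)
  27x1 + 177x2 + 3x3 + 21x4 ≥ 173   (silicon)
  3x1 + 1x3 ≥ 6   (nickel)
  x1, x2, x3, x4 ≥ 0.
The minimum-cost mix takes nothing from cast iron scrap — only ferrochrome, silicomanganese, scrap grade B. There the phosphorus, silicon, nickel constraints are tight.
That vertex is x1 = 1.329, x2 = 0.7406, x3 = 2.013.
Hence cost = 3.37·1.329 + 1.59·0.7406 + 0.34·2.013 = £6.3407.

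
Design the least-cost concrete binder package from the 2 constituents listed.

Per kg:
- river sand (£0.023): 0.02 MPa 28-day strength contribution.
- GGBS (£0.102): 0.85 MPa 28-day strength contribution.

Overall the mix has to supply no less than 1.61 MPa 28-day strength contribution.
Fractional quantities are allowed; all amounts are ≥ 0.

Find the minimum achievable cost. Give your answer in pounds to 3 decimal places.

£0.193

Let x1 = kg of river sand, x2 = kg of GGBS.
Minimize 0.023x1 + 0.102x2 subject to:
  0.02x1 + 0.85x2 ≥ 1.61   (28-day strength contribution)
  x1, x2 ≥ 0.
The minimum-cost mix takes nothing from river sand — only GGBS. Binding constraint: 28-day strength contribution.
Optimal quantities: GGBS = 1.894 kg.
Objective = 0.102·1.894 = 0.19319.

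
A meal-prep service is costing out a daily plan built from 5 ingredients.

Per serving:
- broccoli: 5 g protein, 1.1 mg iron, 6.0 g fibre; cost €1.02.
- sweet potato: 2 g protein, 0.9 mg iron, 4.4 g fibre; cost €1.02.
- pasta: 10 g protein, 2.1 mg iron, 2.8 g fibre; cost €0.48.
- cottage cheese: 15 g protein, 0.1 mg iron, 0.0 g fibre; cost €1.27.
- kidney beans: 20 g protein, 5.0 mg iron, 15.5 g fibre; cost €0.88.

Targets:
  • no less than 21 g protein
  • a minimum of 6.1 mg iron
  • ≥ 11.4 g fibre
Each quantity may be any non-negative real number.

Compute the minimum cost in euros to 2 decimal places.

€1.07

Let x1 = servings of broccoli, x2 = servings of sweet potato, x3 = servings of pasta, x4 = servings of cottage cheese, x5 = servings of kidney beans.
Minimize 1.02x1 + 1.02x2 + 0.48x3 + 1.27x4 + 0.88x5 s.t.:
  5x1 + 2x2 + 10x3 + 15x4 + 20x5 ≥ 21   (protein)
  1.1x1 + 0.9x2 + 2.1x3 + 0.1x4 + 5x5 ≥ 6.1   (iron)
  6x1 + 4.4x2 + 2.8x3 + 15.5x5 ≥ 11.4   (fibre)
  x1, x2, x3, x4, x5 ≥ 0.
The optimal basis is {kidney beans}; broccoli, sweet potato, pasta, cottage cheese drop out. Binding constraint: iron.
Optimal quantities: kidney beans = 1.22 servings.
Objective = 0.88·1.22 = 1.0736.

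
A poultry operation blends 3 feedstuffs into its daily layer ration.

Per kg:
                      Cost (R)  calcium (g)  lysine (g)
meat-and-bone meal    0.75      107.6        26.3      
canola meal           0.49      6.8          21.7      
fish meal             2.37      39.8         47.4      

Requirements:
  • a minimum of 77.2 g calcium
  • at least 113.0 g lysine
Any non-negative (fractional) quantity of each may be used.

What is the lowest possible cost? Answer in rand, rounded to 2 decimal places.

Treat it as an LP. Let x1 = kg of meat-and-bone meal, x2 = kg of canola meal, x3 = kg of fish meal.
Minimise 0.75x1 + 0.49x2 + 2.37x3 with:
  107.6x1 + 6.8x2 + 39.8x3 ≥ 77.2   (calcium)
  26.3x1 + 21.7x2 + 47.4x3 ≥ 113   (lysine)
  x1, x2, x3 ≥ 0.
The cheapest feasible vertex uses only meat-and-bone meal, canola meal; fish meal is not used. There the calcium and lysine constraints are tight.
Solving gives x1 = 0.4206, x2 = 4.698.
Total cost: 0.75·0.4206 + 0.49·4.698 = 2.6175.

R2.62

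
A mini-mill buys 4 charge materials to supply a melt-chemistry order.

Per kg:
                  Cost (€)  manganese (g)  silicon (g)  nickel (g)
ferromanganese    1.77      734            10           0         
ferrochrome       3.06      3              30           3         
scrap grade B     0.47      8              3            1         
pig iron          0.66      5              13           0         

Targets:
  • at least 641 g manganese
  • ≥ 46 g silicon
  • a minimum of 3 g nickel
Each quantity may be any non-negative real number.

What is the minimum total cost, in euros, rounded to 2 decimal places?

€4.33

Treat it as an LP. Let x1 = kg of ferromanganese, x2 = kg of ferrochrome, x3 = kg of scrap grade B, x4 = kg of pig iron.
min 1.77x1 + 3.06x2 + 0.47x3 + 0.66x4 with:
  734x1 + 3x2 + 8x3 + 5x4 ≥ 641   (manganese)
  10x1 + 30x2 + 3x3 + 13x4 ≥ 46   (silicon)
  3x2 + 1x3 ≥ 3   (nickel)
  x1, x2, x3, x4 ≥ 0.
The minimum-cost mix takes nothing from ferrochrome — only ferromanganese, scrap grade B, pig iron. The manganese, silicon, nickel requirements are met with equality.
That vertex is x1 = 0.8255, x3 = 3, x4 = 2.211.
Objective = 1.77·0.8255 + 0.47·3 + 0.66·2.211 = 4.3304.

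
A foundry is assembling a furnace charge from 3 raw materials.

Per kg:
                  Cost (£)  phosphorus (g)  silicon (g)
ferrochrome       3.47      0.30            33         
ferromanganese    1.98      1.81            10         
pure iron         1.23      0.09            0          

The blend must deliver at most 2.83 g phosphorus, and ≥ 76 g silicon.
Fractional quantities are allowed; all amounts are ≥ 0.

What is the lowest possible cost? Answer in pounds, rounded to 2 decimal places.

£7.99

Let x1 = kg of ferrochrome, x2 = kg of ferromanganese, x3 = kg of pure iron.
Minimise 3.47x1 + 1.98x2 + 1.23x3 subject to:
  0.3x1 + 1.81x2 + 0.09x3 ≤ 2.83   (phosphorus)
  33x1 + 10x2 ≥ 76   (silicon)
  x1, x2, x3 ≥ 0.
The minimum-cost mix takes nothing from ferromanganese, pure iron — only ferrochrome. There the silicon constraint is tight.
That vertex is x1 = 2.303.
Total cost: 3.47·2.303 = 7.9914.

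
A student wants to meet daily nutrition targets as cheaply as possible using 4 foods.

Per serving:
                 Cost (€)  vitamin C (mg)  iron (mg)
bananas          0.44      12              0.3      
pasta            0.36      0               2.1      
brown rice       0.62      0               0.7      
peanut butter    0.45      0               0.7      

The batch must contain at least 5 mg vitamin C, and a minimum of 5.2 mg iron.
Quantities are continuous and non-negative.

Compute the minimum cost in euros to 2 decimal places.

Let x1 = servings of bananas, x2 = servings of pasta, x3 = servings of brown rice, x4 = servings of peanut butter.
min 0.44x1 + 0.36x2 + 0.62x3 + 0.45x4 with:
  12x1 ≥ 5   (vitamin C)
  0.3x1 + 2.1x2 + 0.7x3 + 0.7x4 ≥ 5.2   (iron)
  x1, x2, x3, x4 ≥ 0.
The cheapest feasible vertex uses only bananas, pasta; brown rice, peanut butter are not used. Binding constraints: vitamin C and iron.
Solving gives x1 = 0.4167, x2 = 2.417.
Total cost: 0.44·0.4167 + 0.36·2.417 = 1.0535.

€1.05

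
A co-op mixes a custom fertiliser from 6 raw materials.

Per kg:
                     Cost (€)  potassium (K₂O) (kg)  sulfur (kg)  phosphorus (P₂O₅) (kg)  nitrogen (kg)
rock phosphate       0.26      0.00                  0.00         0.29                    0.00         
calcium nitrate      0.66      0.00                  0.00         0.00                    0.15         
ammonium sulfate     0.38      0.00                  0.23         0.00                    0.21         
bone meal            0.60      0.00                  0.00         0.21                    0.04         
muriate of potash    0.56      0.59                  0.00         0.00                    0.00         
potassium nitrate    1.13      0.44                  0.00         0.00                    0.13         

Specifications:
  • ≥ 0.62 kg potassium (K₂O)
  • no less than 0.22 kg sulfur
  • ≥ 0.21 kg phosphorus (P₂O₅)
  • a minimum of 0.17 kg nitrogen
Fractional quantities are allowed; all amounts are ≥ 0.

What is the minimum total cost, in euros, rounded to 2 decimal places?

Let x1 = kg of rock phosphate, x2 = kg of calcium nitrate, x3 = kg of ammonium sulfate, x4 = kg of bone meal, x5 = kg of muriate of potash, x6 = kg of potassium nitrate.
Minimize 0.26x1 + 0.66x2 + 0.38x3 + 0.6x4 + 0.56x5 + 1.13x6 s.t.:
  0.59x5 + 0.44x6 ≥ 0.62   (potassium (K₂O))
  0.23x3 ≥ 0.22   (sulfur)
  0.29x1 + 0.21x4 ≥ 0.21   (phosphorus (P₂O₅))
  0.15x2 + 0.21x3 + 0.04x4 + 0.13x6 ≥ 0.17   (nitrogen)
  x1, x2, x3, x4, x5, x6 ≥ 0.
The cheapest feasible vertex uses only rock phosphate, ammonium sulfate, muriate of potash; calcium nitrate, bone meal, potassium nitrate are not used. The potassium (K₂O), sulfur, phosphorus (P₂O₅) requirements are met with equality.
Optimal quantities: rock phosphate = 0.7241 kg, ammonium sulfate = 0.9565 kg, muriate of potash = 1.051 kg.
Cost = 0.26·0.7241 + 0.38·0.9565 + 0.56·1.051 = 1.1403.

€1.14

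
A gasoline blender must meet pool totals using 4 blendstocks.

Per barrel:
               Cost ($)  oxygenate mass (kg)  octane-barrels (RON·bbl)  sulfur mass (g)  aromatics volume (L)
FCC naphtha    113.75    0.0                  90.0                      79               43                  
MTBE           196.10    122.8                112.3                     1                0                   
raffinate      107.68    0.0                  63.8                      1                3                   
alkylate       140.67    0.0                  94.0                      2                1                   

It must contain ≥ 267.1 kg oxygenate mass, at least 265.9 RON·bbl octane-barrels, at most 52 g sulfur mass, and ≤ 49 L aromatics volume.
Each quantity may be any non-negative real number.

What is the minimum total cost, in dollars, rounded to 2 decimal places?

$453.88

Treat it as an LP. Let x1 = barrels of FCC naphtha, x2 = barrels of MTBE, x3 = barrels of raffinate, x4 = barrels of alkylate.
Minimize 113.75x1 + 196.1x2 + 107.68x3 + 140.67x4 s.t.:
  122.8x2 ≥ 267.1   (oxygenate mass)
  90x1 + 112.3x2 + 63.8x3 + 94x4 ≥ 265.9   (octane-barrels)
  79x1 + 1x2 + 1x3 + 2x4 ≤ 52   (sulfur mass)
  43x1 + 3x3 + 1x4 ≤ 49   (aromatics volume)
  x1, x2, x3, x4 ≥ 0.
The optimal basis is {FCC naphtha, MTBE}; raffinate, alkylate drop out. There the oxygenate mass and octane-barrels constraints are tight.
Solving gives x1 = 0.240426, x2 = 2.17508.
Objective = 113.75·0.240426 + 196.1·2.17508 = 453.8816.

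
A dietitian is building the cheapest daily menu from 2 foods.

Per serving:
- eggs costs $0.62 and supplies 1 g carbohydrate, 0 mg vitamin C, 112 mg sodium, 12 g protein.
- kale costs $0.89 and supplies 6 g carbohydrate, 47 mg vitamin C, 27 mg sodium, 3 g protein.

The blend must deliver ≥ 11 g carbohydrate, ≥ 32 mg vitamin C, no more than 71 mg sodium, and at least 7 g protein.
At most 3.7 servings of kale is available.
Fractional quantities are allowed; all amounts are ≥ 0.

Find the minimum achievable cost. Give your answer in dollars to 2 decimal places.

Let x1 = servings of eggs, x2 = servings of kale.
Minimise 0.62x1 + 0.89x2 subject to:
  1x1 + 6x2 ≥ 11   (carbohydrate)
  47x2 ≥ 32   (vitamin C)
  112x1 + 27x2 ≤ 71   (sodium)
  12x1 + 3x2 ≥ 7   (protein)
  x2 ≤ 3.7
  x1, x2 ≥ 0.
Both inputs are positive at the optimum. Binding constraints: carbohydrate and protein.
So eggs = 0.1304 servings, kale = 1.812 servings.
Hence cost = 0.62·0.1304 + 0.89·1.812 = $1.6935.

$1.69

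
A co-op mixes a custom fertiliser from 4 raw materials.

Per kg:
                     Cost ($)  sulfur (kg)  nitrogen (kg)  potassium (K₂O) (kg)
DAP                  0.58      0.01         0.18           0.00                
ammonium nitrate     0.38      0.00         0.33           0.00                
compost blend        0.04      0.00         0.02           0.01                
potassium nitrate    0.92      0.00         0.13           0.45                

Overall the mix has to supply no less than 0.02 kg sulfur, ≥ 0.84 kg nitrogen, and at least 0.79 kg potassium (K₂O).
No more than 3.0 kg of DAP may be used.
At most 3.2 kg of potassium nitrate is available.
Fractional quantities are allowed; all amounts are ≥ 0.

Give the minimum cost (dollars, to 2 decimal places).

This is a linear program. Let x1 = kg of DAP, x2 = kg of ammonium nitrate, x3 = kg of compost blend, x4 = kg of potassium nitrate.
min 0.58x1 + 0.38x2 + 0.04x3 + 0.92x4 s.t.:
  0.01x1 ≥ 0.02   (sulfur)
  0.18x1 + 0.33x2 + 0.02x3 + 0.13x4 ≥ 0.84   (nitrogen)
  0.01x3 + 0.45x4 ≥ 0.79   (potassium (K₂O))
  x1 ≤ 3
  x4 ≤ 3.2
  x1, x2, x3, x4 ≥ 0.
The cheapest feasible vertex uses only DAP, compost blend, potassium nitrate; ammonium nitrate is not used. There the sulfur, nitrogen, potassium (K₂O) constraints are tight.
Optimal quantities: DAP = 2 kg, compost blend = 14.71 kg, potassium nitrate = 1.429 kg.
Objective = 0.58·2 + 0.04·14.71 + 0.92·1.429 = 3.0631.

$3.06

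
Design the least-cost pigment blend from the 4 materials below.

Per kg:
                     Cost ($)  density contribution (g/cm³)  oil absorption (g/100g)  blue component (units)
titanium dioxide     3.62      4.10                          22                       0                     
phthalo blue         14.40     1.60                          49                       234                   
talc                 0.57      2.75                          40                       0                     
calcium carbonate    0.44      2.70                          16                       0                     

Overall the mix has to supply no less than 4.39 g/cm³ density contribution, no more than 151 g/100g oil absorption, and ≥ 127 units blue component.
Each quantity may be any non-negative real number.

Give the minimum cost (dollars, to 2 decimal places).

This is a linear program. Let x1 = kg of titanium dioxide, x2 = kg of phthalo blue, x3 = kg of talc, x4 = kg of calcium carbonate.
min 3.62x1 + 14.4x2 + 0.57x3 + 0.44x4 with:
  4.1x1 + 1.6x2 + 2.75x3 + 2.7x4 ≥ 4.39   (density contribution)
  22x1 + 49x2 + 40x3 + 16x4 ≤ 151   (oil absorption)
  234x2 ≥ 127   (blue component)
  x1, x2, x3, x4 ≥ 0.
The cheapest feasible vertex uses only phthalo blue, calcium carbonate; titanium dioxide, talc are not used. Binding constraints: density contribution and blue component.
Solving gives x2 = 0.5427, x4 = 1.304.
Total cost: 14.4·0.5427 + 0.44·1.304 = 8.3886.

$8.39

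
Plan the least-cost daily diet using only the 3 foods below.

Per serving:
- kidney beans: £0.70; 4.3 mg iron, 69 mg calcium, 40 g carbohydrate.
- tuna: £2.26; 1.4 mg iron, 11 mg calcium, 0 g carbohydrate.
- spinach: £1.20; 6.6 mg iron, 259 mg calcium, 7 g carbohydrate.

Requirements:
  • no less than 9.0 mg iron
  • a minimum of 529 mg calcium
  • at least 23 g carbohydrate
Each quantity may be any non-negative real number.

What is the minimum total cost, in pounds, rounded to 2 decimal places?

This is a linear program. Let x1 = servings of kidney beans, x2 = servings of tuna, x3 = servings of spinach.
Minimise 0.7x1 + 2.26x2 + 1.2x3 s.t.:
  4.3x1 + 1.4x2 + 6.6x3 ≥ 9   (iron)
  69x1 + 11x2 + 259x3 ≥ 529   (calcium)
  40x1 + 7x3 ≥ 23   (carbohydrate)
  x1, x2, x3 ≥ 0.
The minimum-cost mix takes nothing from tuna — only kidney beans, spinach. The calcium and carbohydrate requirements are met with equality.
Optimal quantities: kidney beans = 0.2282 servings, spinach = 1.982 servings.
Objective = 0.7·0.2282 + 1.2·1.982 = 2.5381.

£2.54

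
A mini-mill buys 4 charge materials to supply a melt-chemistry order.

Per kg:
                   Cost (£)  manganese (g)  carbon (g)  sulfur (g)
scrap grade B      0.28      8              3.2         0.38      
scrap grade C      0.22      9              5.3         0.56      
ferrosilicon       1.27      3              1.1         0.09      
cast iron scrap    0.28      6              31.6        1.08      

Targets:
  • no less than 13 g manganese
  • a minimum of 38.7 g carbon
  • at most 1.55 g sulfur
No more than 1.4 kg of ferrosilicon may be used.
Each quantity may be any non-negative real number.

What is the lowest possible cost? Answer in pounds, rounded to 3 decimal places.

£0.512

This is a linear program. Let x1 = kg of scrap grade B, x2 = kg of scrap grade C, x3 = kg of ferrosilicon, x4 = kg of cast iron scrap.
min 0.28x1 + 0.22x2 + 1.27x3 + 0.28x4 with:
  8x1 + 9x2 + 3x3 + 6x4 ≥ 13   (manganese)
  3.2x1 + 5.3x2 + 1.1x3 + 31.6x4 ≥ 38.7   (carbon)
  0.38x1 + 0.56x2 + 0.09x3 + 1.08x4 ≤ 1.55   (sulfur)
  x3 ≤ 1.4
  x1, x2, x3, x4 ≥ 0.
The cheapest feasible vertex uses only scrap grade B, scrap grade C, cast iron scrap; ferrosilicon is not used. Binding constraints: manganese, carbon, sulfur.
So scrap grade B = 0.5083 kg, scrap grade C = 0.2369 kg, cast iron scrap = 1.133 kg.
Hence cost = 0.28·0.5083 + 0.22·0.2369 + 0.28·1.133 = £0.51168.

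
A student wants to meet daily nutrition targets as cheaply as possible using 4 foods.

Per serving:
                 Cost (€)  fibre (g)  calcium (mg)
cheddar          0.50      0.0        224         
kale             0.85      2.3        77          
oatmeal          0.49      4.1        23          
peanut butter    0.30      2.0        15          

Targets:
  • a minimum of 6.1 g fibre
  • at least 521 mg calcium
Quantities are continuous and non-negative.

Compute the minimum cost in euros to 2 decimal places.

€1.82

Let x1 = servings of cheddar, x2 = servings of kale, x3 = servings of oatmeal, x4 = servings of peanut butter.
Minimize 0.5x1 + 0.85x2 + 0.49x3 + 0.3x4 s.t.:
  2.3x2 + 4.1x3 + 2x4 ≥ 6.1   (fibre)
  224x1 + 77x2 + 23x3 + 15x4 ≥ 521   (calcium)
  x1, x2, x3, x4 ≥ 0.
The cheapest feasible vertex uses only cheddar, oatmeal; kale, peanut butter are not used. There the fibre and calcium constraints are tight.
That vertex is x1 = 2.173, x3 = 1.488.
Cost = 0.5·2.173 + 0.49·1.488 = 1.8156.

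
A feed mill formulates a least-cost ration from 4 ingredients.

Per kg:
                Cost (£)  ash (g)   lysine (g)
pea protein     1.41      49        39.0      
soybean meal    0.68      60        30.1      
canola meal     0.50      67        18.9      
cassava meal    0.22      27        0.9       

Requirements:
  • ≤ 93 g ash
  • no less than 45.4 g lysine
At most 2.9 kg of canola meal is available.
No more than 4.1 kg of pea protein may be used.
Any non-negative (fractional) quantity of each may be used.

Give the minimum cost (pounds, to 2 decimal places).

Let x1 = kg of pea protein, x2 = kg of soybean meal, x3 = kg of canola meal, x4 = kg of cassava meal.
Minimize 1.41x1 + 0.68x2 + 0.5x3 + 0.22x4 subject to:
  49x1 + 60x2 + 67x3 + 27x4 ≤ 93   (ash)
  39x1 + 30.1x2 + 18.9x3 + 0.9x4 ≥ 45.4   (lysine)
  x3 ≤ 2.9
  x1 ≤ 4.1
  x1, x2, x3, x4 ≥ 0.
At the optimum only soybean meal is positive (pea protein, canola meal, cassava meal = 0). Binding constraint: lysine.
That vertex is x2 = 1.508.
Objective = 0.68·1.508 = 1.0254.

£1.03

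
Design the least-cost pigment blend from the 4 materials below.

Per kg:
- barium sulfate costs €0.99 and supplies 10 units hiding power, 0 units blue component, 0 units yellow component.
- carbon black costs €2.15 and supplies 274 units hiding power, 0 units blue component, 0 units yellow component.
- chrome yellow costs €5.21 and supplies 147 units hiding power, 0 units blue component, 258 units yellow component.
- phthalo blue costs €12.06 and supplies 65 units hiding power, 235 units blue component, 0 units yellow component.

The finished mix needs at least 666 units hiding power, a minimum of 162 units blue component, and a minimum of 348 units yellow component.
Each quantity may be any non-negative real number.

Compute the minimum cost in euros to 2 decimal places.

€18.66

Let x1 = kg of barium sulfate, x2 = kg of carbon black, x3 = kg of chrome yellow, x4 = kg of phthalo blue.
Minimize 0.99x1 + 2.15x2 + 5.21x3 + 12.06x4 subject to:
  10x1 + 274x2 + 147x3 + 65x4 ≥ 666   (hiding power)
  235x4 ≥ 162   (blue component)
  258x3 ≥ 348   (yellow component)
  x1, x2, x3, x4 ≥ 0.
The minimum-cost mix takes nothing from barium sulfate — only carbon black, chrome yellow, phthalo blue. The hiding power, blue component, yellow component requirements are met with equality.
Solving gives x2 = 1.543, x3 = 1.349, x4 = 0.6894.
Objective = 2.15·1.543 + 5.21·1.349 + 12.06·0.6894 = 18.6599.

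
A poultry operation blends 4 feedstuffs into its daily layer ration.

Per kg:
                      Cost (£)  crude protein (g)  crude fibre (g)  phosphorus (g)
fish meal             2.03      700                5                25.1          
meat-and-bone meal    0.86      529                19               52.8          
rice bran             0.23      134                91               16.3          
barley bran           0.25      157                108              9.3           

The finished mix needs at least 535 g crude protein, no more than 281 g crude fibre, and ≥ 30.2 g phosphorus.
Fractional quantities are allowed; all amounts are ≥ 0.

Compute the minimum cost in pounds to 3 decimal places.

£0.856

This is a linear program. Let x1 = kg of fish meal, x2 = kg of meat-and-bone meal, x3 = kg of rice bran, x4 = kg of barley bran.
min 2.03x1 + 0.86x2 + 0.23x3 + 0.25x4 subject to:
  700x1 + 529x2 + 134x3 + 157x4 ≥ 535   (crude protein)
  5x1 + 19x2 + 91x3 + 108x4 ≤ 281   (crude fibre)
  25.1x1 + 52.8x2 + 16.3x3 + 9.3x4 ≥ 30.2   (phosphorus)
  x1, x2, x3, x4 ≥ 0.
The optimal basis is {meat-and-bone meal, barley bran}; fish meal, rice bran drop out. There the crude protein and crude fibre constraints are tight.
Optimal quantities: meat-and-bone meal = 0.2523 kg, barley bran = 2.557 kg.
Total cost: 0.86·0.2523 + 0.25·2.557 = 0.85623.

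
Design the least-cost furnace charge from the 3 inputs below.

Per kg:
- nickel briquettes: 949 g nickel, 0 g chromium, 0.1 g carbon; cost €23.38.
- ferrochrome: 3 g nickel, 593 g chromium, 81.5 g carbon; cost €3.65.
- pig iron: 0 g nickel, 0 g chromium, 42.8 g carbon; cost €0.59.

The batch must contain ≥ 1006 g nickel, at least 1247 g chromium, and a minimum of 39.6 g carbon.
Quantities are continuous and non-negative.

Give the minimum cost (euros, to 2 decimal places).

Let x1 = kg of nickel briquettes, x2 = kg of ferrochrome, x3 = kg of pig iron.
min 23.38x1 + 3.65x2 + 0.59x3 subject to:
  949x1 + 3x2 ≥ 1006   (nickel)
  593x2 ≥ 1247   (chromium)
  0.1x1 + 81.5x2 + 42.8x3 ≥ 39.6   (carbon)
  x1, x2, x3 ≥ 0.
The cheapest feasible vertex uses only nickel briquettes, ferrochrome; pig iron is not used. The nickel and chromium requirements are met with equality.
Solving gives x1 = 1.053, x2 = 2.103.
Hence cost = 23.38·1.053 + 3.65·2.103 = €32.2951.

€32.30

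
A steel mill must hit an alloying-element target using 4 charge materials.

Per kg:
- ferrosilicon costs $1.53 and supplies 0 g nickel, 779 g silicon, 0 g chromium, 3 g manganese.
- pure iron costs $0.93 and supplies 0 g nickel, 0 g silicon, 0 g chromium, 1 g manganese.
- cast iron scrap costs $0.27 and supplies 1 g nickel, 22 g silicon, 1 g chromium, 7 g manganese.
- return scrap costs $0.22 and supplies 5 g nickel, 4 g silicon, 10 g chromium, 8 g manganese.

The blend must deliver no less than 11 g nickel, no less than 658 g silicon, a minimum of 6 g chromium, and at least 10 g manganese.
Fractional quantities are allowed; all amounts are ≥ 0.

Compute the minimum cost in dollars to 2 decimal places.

Let x1 = kg of ferrosilicon, x2 = kg of pure iron, x3 = kg of cast iron scrap, x4 = kg of return scrap.
min 1.53x1 + 0.93x2 + 0.27x3 + 0.22x4 s.t.:
  1x3 + 5x4 ≥ 11   (nickel)
  779x1 + 22x3 + 4x4 ≥ 658   (silicon)
  1x3 + 10x4 ≥ 6   (chromium)
  3x1 + 1x2 + 7x3 + 8x4 ≥ 10   (manganese)
  x1, x2, x3, x4 ≥ 0.
The cheapest feasible vertex uses only ferrosilicon, return scrap; pure iron, cast iron scrap are not used. Binding constraints: nickel and silicon.
Solving gives x1 = 0.8334, x4 = 2.2.
Total cost: 1.53·0.8334 + 0.22·2.2 = 1.7591.

$1.76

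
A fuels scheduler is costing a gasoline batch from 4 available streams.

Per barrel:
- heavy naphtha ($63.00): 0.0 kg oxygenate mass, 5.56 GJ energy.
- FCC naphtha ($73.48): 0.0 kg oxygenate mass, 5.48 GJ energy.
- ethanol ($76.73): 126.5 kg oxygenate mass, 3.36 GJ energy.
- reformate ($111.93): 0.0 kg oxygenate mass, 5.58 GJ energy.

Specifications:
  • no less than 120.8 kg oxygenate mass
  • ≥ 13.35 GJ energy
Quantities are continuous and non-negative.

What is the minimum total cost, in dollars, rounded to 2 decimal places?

This is a linear program. Let x1 = barrels of heavy naphtha, x2 = barrels of FCC naphtha, x3 = barrels of ethanol, x4 = barrels of reformate.
Minimise 63x1 + 73.48x2 + 76.73x3 + 111.93x4 subject to:
  126.5x3 ≥ 120.8   (oxygenate mass)
  5.56x1 + 5.48x2 + 3.36x3 + 5.58x4 ≥ 13.35   (energy)
  x1, x2, x3, x4 ≥ 0.
The cheapest feasible vertex uses only heavy naphtha, ethanol; FCC naphtha, reformate are not used. There the oxygenate mass and energy constraints are tight.
Optimal quantities: heavy naphtha = 1.824 barrels, ethanol = 0.9549 barrels.
Total cost: 63·1.824 + 76.73·0.9549 = 188.1815.

$188.18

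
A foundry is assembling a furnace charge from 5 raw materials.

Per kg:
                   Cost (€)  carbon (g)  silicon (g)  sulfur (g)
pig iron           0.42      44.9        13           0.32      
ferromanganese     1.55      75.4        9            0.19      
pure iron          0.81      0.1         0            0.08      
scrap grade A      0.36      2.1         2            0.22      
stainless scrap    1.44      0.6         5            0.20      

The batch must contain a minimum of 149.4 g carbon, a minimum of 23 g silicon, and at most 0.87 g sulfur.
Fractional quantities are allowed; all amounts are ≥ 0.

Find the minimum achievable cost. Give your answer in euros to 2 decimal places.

Let x1 = kg of pig iron, x2 = kg of ferromanganese, x3 = kg of pure iron, x4 = kg of scrap grade A, x5 = kg of stainless scrap.
Minimise 0.42x1 + 1.55x2 + 0.81x3 + 0.36x4 + 1.44x5 s.t.:
  44.9x1 + 75.4x2 + 0.1x3 + 2.1x4 + 0.6x5 ≥ 149.4   (carbon)
  13x1 + 9x2 + 2x4 + 5x5 ≥ 23   (silicon)
  0.32x1 + 0.19x2 + 0.08x3 + 0.22x4 + 0.2x5 ≤ 0.87   (sulfur)
  x1, x2, x3, x4, x5 ≥ 0.
At the optimum only pig iron, ferromanganese are positive (pure iron, scrap grade A, stainless scrap = 0). The carbon and sulfur requirements are met with equality.
Optimal quantities: pig iron = 2.386 kg, ferromanganese = 0.5607 kg.
Cost = 0.42·2.386 + 1.55·0.5607 = 1.8712.

€1.87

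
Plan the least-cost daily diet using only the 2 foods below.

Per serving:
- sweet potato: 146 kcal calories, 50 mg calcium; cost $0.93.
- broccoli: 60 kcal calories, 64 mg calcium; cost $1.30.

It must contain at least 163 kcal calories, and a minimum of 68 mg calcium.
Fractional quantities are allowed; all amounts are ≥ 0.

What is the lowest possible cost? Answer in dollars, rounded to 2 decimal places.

$1.26

Let x1 = servings of sweet potato, x2 = servings of broccoli.
Minimize 0.93x1 + 1.3x2 subject to:
  146x1 + 60x2 ≥ 163   (calories)
  50x1 + 64x2 ≥ 68   (calcium)
  x1, x2 ≥ 0.
The optimal basis is {sweet potato}; broccoli drops out. Binding constraint: calcium.
That vertex is x1 = 1.36.
Hence cost = 0.93·1.36 = $1.2648.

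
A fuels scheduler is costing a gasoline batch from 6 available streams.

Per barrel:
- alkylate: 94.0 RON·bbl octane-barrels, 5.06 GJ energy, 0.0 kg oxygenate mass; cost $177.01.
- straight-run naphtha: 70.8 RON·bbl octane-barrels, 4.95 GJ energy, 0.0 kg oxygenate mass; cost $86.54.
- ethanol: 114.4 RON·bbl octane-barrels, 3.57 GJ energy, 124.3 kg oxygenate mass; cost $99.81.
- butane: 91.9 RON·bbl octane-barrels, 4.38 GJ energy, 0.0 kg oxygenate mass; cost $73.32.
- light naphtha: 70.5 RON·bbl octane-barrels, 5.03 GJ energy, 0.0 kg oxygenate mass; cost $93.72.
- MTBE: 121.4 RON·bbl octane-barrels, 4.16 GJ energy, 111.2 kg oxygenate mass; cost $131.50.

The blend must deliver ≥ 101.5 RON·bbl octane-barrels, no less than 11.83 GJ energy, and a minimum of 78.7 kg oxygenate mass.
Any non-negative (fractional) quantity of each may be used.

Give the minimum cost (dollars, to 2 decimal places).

$223.39

Let x1 = barrels of alkylate, x2 = barrels of straight-run naphtha, x3 = barrels of ethanol, x4 = barrels of butane, x5 = barrels of light naphtha, x6 = barrels of MTBE.
Minimize 177.01x1 + 86.54x2 + 99.81x3 + 73.32x4 + 93.72x5 + 131.5x6 s.t.:
  94x1 + 70.8x2 + 114.4x3 + 91.9x4 + 70.5x5 + 121.4x6 ≥ 101.5   (octane-barrels)
  5.06x1 + 4.95x2 + 3.57x3 + 4.38x4 + 5.03x5 + 4.16x6 ≥ 11.83   (energy)
  124.3x3 + 111.2x6 ≥ 78.7   (oxygenate mass)
  x1, x2, x3, x4, x5, x6 ≥ 0.
The minimum-cost mix takes nothing from alkylate, straight-run naphtha, light naphtha, MTBE — only ethanol, butane. There the energy and oxygenate mass constraints are tight.
Optimal quantities: ethanol = 0.6331 barrels, butane = 2.185 barrels.
Hence cost = 99.81·0.6331 + 73.32·2.185 = $223.3939.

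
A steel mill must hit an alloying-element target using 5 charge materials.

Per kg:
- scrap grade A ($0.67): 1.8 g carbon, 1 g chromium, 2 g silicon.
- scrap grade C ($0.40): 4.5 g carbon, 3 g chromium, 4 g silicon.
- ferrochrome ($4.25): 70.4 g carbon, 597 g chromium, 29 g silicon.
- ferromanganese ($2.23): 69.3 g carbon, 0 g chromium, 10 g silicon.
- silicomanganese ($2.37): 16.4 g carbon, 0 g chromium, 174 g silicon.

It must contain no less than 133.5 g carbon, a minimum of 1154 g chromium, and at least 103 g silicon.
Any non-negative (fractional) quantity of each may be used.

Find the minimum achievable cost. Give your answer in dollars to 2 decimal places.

$8.85

Set it up as a linear program. Let x1 = kg of scrap grade A, x2 = kg of scrap grade C, x3 = kg of ferrochrome, x4 = kg of ferromanganese, x5 = kg of silicomanganese.
Minimise 0.67x1 + 0.4x2 + 4.25x3 + 2.23x4 + 2.37x5 s.t.:
  1.8x1 + 4.5x2 + 70.4x3 + 69.3x4 + 16.4x5 ≥ 133.5   (carbon)
  1x1 + 3x2 + 597x3 ≥ 1154   (chromium)
  2x1 + 4x2 + 29x3 + 10x4 + 174x5 ≥ 103   (silicon)
  x1, x2, x3, x4, x5 ≥ 0.
The cheapest feasible vertex uses only ferrochrome, silicomanganese; scrap grade A, scrap grade C, ferromanganese are not used. The chromium and silicon requirements are met with equality.
Optimal quantities: ferrochrome = 1.933 kg, silicomanganese = 0.2698 kg.
Cost = 4.25·1.933 + 2.37·0.2698 = 8.8547.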